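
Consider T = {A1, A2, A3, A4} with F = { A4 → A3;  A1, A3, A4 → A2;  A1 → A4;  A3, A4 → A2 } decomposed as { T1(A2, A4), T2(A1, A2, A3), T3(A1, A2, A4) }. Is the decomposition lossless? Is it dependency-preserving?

Lossless test (chase): Rows 1 and 3 agree on A4; apply A4→A3 and equate their A3 entries. Rows 2 and 3 agree on A1; apply A1→A4 and equate their A4 entries. Rows 1 and 2 agree on A4; apply A4→A3 and equate their A3 entries. Row 2 is now all distinguished symbols — the join is lossless.
Dependency preservation: the restricted closure of {A4} across the fragments never reaches {A3}, so A4 → A3 cannot be enforced without a join — not preserved.

lossless but not dependency-preserving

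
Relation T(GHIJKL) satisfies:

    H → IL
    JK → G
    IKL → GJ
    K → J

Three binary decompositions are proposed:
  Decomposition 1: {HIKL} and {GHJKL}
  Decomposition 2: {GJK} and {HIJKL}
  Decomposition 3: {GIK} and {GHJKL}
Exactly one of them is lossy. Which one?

Decomposition 3

Decomposition 1: common = {HKL}, closure = {GHIJKL} → lossless.
Decomposition 2: common = {JK}, closure = {GJK} → lossless.
Decomposition 3: common = {GK}, closure = {GJK} → lossy.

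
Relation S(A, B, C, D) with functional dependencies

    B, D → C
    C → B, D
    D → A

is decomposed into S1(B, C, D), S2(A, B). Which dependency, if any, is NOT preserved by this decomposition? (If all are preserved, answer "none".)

D → A

Check D → A: no single fragment contains all of {A, D}, and the restricted closure of {D} across the fragments never reaches {A}.
B, D → C is preserved.
C → B, D is preserved.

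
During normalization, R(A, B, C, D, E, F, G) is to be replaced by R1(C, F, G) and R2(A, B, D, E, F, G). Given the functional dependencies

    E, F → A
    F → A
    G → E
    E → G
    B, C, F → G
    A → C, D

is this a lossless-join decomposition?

Yes

Common attributes: R1 ∩ R2 = {F, G}.
Closure of {F, G}: F → A applies, adding A; G → E applies, adding E; A → C, D applies, adding C, D. So (F, G)⁺ = {A, C, D, E, F, G}.
This closure contains every attribute of R1, so R1 ∩ R2 → R1. The join is lossless.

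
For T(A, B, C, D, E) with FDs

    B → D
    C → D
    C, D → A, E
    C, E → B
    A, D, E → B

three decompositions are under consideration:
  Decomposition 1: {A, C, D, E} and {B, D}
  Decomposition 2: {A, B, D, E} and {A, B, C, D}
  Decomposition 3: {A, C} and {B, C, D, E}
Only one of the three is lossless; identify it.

Decomposition 3

Decomposition 1: common = {D}, closure = {D} → lossy.
Decomposition 2: common = {A, B, D}, closure = {A, B, D} → lossy.
Decomposition 3: common = {C}, closure = {A, B, C, D, E} → lossless.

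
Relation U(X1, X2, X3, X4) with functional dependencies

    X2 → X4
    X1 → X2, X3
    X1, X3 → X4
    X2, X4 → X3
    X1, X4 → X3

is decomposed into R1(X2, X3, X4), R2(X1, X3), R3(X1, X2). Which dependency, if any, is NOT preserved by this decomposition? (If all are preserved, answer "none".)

X2 → X4 lies within R1.
X1 → X2, X3: restricted closure across fragments reaches X2, X3.
X1, X3 → X4: restricted closure across fragments reaches X4.
X2, X4 → X3 lies within R1.
X1, X4 → X3: restricted closure across fragments reaches X3.
Every dependency is enforceable on the fragments, so the decomposition is dependency-preserving.

none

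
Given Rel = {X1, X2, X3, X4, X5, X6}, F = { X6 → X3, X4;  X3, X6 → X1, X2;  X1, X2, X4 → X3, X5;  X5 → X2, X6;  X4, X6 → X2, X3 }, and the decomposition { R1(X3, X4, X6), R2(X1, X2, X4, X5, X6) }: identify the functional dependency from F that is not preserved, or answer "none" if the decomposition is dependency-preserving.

X6 → X3, X4 lies within R1.
X3, X6 → X1, X2: restricted closure across fragments reaches X1, X2.
X1, X2, X4 → X3, X5: restricted closure across fragments reaches X3, X5.
X5 → X2, X6 lies within R2.
X4, X6 → X2, X3: restricted closure across fragments reaches X2, X3.
Every dependency is enforceable on the fragments, so the decomposition is dependency-preserving.

none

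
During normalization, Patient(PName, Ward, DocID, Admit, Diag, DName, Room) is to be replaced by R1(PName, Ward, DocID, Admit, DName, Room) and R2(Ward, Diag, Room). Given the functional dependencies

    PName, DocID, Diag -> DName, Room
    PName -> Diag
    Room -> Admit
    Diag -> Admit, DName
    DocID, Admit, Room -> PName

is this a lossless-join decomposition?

No

Common attributes: R1 ∩ R2 = {Ward, Room}.
Closure of {Ward, Room}: Room → Admit applies, adding Admit. So (Ward, Room)⁺ = {Ward, Admit, Room}.
The closure contains neither all of R1 = {PName, Ward, DocID, Admit, DName, Room} nor all of R2 = {Ward, Diag, Room}, so the common attributes are not a superkey of either fragment. The join is lossy.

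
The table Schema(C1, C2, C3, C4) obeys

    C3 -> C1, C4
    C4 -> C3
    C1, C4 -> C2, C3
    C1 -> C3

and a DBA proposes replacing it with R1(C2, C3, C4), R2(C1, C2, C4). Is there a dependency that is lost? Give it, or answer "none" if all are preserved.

none

C3 → C1, C4: restricted closure across fragments reaches C1, C4.
C4 → C3 lies within R1.
C1, C4 → C2, C3: restricted closure across fragments reaches C2, C3.
C1 → C3: restricted closure across fragments reaches C3.
Every dependency is enforceable on the fragments, so the decomposition is dependency-preserving.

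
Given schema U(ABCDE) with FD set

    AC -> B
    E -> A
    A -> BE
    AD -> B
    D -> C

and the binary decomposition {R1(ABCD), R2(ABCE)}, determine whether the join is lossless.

Yes

Common attributes: R1 ∩ R2 = {ABC}.
Closure of {ABC}: A → BE applies, adding E. So (ABC)⁺ = {ABCE}.
This closure contains every attribute of R2, so R1 ∩ R2 → R2. The join is lossless.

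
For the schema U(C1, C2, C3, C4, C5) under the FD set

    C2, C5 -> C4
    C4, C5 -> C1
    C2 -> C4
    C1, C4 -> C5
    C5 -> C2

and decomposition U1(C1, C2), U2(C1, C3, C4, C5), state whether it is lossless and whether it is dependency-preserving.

Lossless test: (C1)⁺ = {C1}, which is a superkey of neither fragment — lossy.
Dependency preservation: the restricted closure of {C2} across the fragments never reaches {C4}, so C2 → C4 cannot be enforced without a join — not preserved.

lossy and not dependency-preserving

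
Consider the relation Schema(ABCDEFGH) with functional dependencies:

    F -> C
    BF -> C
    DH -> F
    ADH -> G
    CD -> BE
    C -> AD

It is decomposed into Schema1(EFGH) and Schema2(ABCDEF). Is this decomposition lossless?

Yes

Common attributes: Schema1 ∩ Schema2 = {EF}.
Closure of {EF}: F → C applies, adding C; C → AD applies, adding AD; CD → BE applies, adding B. So (EF)⁺ = {ABCDEF}.
This closure contains every attribute of Schema2, so Schema1 ∩ Schema2 → Schema2. The join is lossless.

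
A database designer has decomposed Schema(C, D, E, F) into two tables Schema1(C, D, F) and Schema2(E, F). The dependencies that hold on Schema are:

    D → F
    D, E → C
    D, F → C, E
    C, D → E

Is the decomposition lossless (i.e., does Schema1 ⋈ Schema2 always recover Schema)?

Common attributes: Schema1 ∩ Schema2 = {F}.
No dependency enlarges {F}, so (F)⁺ = {F}.
The closure contains neither all of Schema1 = {C, D, F} nor all of Schema2 = {E, F}, so the common attributes are not a superkey of either fragment. The join is lossy.

No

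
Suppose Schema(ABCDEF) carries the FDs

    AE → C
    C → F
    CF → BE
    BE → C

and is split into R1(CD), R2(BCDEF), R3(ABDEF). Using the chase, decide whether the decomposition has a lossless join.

Chase test. Columns are ABCDEF; row i has aⱼ where attribute j ∈ Ri, else bᵢⱼ.
Initial tableau (one row per fragment):
  row 1: b11 b12 a3 a4 b15 b16
  row 2: b21 a2 a3 a4 a5 a6
  row 3: a1 a2 b33 a4 a5 a6
Rows 1 and 2 agree on C; apply C→F and equate their F entries.
Rows 1 and 2 agree on CF; apply CF→BE and equate their BE entries.
Rows 1 and 3 agree on BE; apply BE→C and equate their C entries.
Row 3 is now all distinguished symbols — the join is lossless.

Yes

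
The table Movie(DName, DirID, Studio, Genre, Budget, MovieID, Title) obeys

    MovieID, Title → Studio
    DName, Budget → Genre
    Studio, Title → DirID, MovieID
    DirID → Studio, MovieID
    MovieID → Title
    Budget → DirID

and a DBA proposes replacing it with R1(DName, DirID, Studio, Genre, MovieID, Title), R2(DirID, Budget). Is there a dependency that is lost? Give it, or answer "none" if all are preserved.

DName, Budget → Genre

Check DName, Budget → Genre: no single fragment contains all of {DName, Genre, Budget}, and the restricted closure of {DName, Budget} across the fragments never reaches {Genre}.
MovieID, Title → Studio is preserved.
Studio, Title → DirID, MovieID is preserved.
DirID → Studio, MovieID is preserved.
MovieID → Title is preserved.
Budget → DirID is preserved.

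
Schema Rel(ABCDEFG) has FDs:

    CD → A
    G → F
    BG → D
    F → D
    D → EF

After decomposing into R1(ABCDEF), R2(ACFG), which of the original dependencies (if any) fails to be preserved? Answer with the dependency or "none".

none

CD → A lies within R1.
G → F lies within R2.
BG → D: restricted closure across fragments reaches D.
F → D lies within R1.
D → EF lies within R1.
Every dependency is enforceable on the fragments, so the decomposition is dependency-preserving.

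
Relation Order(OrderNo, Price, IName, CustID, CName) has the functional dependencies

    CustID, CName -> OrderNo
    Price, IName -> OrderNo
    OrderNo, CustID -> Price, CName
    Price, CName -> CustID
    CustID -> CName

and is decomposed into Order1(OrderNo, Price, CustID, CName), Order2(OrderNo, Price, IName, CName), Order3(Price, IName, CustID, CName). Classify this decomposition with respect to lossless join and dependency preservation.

lossless and dependency-preserving

Lossless test (chase): Rows 1 and 3 agree on CustID, CName; apply CustID, CName→OrderNo and equate their OrderNo entries. Rows 1 and 2 agree on Price, CName; apply Price, CName→CustID and equate their CustID entries. Row 2 is now all distinguished symbols — the join is lossless.
Dependency preservation: every FD's attributes lie within a single fragment, so each can be enforced locally — preserved.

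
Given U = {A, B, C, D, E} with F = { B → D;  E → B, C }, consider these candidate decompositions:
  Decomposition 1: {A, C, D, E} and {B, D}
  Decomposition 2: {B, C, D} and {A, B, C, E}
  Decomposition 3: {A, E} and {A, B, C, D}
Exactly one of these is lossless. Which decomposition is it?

Decomposition 1: common = {D}, closure = {D} → lossy.
Decomposition 2: common = {B, C}, closure = {B, C, D} → lossless.
Decomposition 3: common = {A}, closure = {A} → lossy.

Decomposition 2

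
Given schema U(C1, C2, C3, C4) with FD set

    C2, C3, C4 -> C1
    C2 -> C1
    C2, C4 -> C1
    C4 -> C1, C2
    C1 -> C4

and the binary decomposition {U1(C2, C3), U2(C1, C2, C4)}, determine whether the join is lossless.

Yes

Common attributes: U1 ∩ U2 = {C2}.
Closure of {C2}: C2 → C1 applies, adding C1; C1 → C4 applies, adding C4. So (C2)⁺ = {C1, C2, C4}.
This closure contains every attribute of U2, so U1 ∩ U2 → U2. The join is lossless.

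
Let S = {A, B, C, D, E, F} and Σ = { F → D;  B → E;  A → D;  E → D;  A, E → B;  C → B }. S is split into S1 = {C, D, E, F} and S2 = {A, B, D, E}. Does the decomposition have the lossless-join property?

Common attributes: S1 ∩ S2 = {D, E}.
No dependency enlarges {D, E}, so (D, E)⁺ = {D, E}.
The closure contains neither all of S1 = {C, D, E, F} nor all of S2 = {A, B, D, E}, so the common attributes are not a superkey of either fragment. The join is lossy.

No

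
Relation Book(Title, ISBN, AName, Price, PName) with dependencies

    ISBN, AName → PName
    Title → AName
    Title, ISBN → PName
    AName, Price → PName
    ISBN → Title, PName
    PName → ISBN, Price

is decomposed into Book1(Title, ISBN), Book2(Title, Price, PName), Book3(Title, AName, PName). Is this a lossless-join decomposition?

No

Chase test. Columns are Title, ISBN, AName, Price, PName; row i has aⱼ where attribute j ∈ Booki, else bᵢⱼ.
Initial tableau (one row per fragment):
  row 1: a1 a2 b13 b14 b15
  row 2: a1 b22 b23 a4 a5
  row 3: a1 b32 a3 b34 a5
Rows 1 and 2 agree on Title; apply Title→AName and equate their AName entries.
Rows 1 and 3 agree on Title; apply Title→AName and equate their AName entries.
Rows 2 and 3 agree on PName; apply PName→ISBN, Price and equate their ISBN, Price entries.
No row becomes fully distinguished — the join is lossy.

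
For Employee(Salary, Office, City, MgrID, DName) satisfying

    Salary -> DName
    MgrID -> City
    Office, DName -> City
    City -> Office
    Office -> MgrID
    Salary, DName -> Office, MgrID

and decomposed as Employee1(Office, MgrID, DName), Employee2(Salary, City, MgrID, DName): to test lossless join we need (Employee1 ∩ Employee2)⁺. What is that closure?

Office, City, MgrID, DName

Employee1 ∩ Employee2 = {MgrID, DName}.
MgrID → City applies, adding City
City → Office applies, adding Office
Closure: {Office, City, MgrID, DName}.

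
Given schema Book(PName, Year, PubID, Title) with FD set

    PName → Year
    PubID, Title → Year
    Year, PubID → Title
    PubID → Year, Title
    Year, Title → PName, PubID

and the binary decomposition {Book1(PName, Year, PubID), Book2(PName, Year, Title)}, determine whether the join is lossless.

Common attributes: Book1 ∩ Book2 = {PName, Year}.
No dependency enlarges {PName, Year}, so (PName, Year)⁺ = {PName, Year}.
The closure contains neither all of Book1 = {PName, Year, PubID} nor all of Book2 = {PName, Year, Title}, so the common attributes are not a superkey of either fragment. The join is lossy.

No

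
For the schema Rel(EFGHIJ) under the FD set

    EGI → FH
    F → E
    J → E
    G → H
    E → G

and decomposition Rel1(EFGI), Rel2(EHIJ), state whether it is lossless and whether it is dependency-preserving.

lossless but not dependency-preserving

Lossless test: (EI)⁺ = {EFGHI}, which contains all of one fragment — lossless.
Dependency preservation: the restricted closure of {G} across the fragments never reaches {H}, so G → H cannot be enforced without a join — not preserved.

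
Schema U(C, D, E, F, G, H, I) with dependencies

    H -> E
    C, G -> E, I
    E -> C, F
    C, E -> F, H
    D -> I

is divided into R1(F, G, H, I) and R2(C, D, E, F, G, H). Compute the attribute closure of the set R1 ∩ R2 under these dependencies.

C, E, F, G, H, I

R1 ∩ R2 = {F, G, H}.
H → E applies, adding E
E → C, F applies, adding C
C, G → E, I applies, adding I
Closure: {C, E, F, G, H, I}.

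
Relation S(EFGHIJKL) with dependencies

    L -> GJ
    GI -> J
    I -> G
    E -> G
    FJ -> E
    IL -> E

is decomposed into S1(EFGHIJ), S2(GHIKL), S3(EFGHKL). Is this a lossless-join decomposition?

No

Chase test. Columns are EFGHIJKL; row i has aⱼ where attribute j ∈ Si, else bᵢⱼ.
Initial tableau (one row per fragment):
  row 1: a1 a2 a3 a4 a5 a6 b17 b18
  row 2: b21 b22 a3 a4 a5 b26 a7 a8
  row 3: a1 a2 a3 a4 b35 b36 a7 a8
Rows 2 and 3 agree on L; apply L→GJ and equate their GJ entries.
Rows 1 and 2 agree on GI; apply GI→J and equate their J entries.
No row becomes fully distinguished — the join is lossy.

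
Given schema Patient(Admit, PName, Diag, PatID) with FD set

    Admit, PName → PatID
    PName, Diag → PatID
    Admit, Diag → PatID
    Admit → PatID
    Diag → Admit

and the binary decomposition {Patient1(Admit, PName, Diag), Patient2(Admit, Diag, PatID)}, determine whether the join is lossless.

Common attributes: Patient1 ∩ Patient2 = {Admit, Diag}.
Closure of {Admit, Diag}: Admit, Diag → PatID applies, adding PatID. So (Admit, Diag)⁺ = {Admit, Diag, PatID}.
This closure contains every attribute of Patient2, so Patient1 ∩ Patient2 → Patient2. The join is lossless.

Yes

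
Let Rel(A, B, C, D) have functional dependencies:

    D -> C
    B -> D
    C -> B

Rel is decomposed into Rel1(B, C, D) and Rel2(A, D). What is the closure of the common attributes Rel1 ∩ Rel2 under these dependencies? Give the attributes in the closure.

B, C, D

Rel1 ∩ Rel2 = {D}.
D → C applies, adding C
C → B applies, adding B
Closure: {B, C, D}.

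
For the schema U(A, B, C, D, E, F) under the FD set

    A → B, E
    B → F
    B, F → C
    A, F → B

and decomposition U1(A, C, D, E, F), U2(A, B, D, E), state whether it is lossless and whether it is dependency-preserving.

lossless but not dependency-preserving

Lossless test: (A, D, E)⁺ = {A, B, C, D, E, F}, which contains all of one fragment — lossless.
Dependency preservation: the restricted closure of {B} across the fragments never reaches {F}, so B → F cannot be enforced without a join — not preserved.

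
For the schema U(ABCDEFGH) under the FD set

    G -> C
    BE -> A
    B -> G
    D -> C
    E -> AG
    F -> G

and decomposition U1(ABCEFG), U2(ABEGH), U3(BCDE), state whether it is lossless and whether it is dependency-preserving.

lossy but dependency-preserving

Lossless test (chase): Rows 1 and 2 agree on G; apply G→C and equate their C entries. Rows 1 and 3 agree on BE; apply BE→A and equate their A entries. Rows 1 and 3 agree on B; apply B→G and equate their G entries. No row becomes fully distinguished — the join is lossy.
Dependency preservation: every FD's attributes lie within a single fragment, so each can be enforced locally — preserved.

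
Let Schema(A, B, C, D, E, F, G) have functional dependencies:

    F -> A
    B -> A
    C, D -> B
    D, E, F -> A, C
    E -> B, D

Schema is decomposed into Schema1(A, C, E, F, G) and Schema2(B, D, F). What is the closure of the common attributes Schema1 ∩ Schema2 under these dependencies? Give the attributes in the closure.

A, F

Schema1 ∩ Schema2 = {F}.
F → A applies, adding A
Closure: {A, F}.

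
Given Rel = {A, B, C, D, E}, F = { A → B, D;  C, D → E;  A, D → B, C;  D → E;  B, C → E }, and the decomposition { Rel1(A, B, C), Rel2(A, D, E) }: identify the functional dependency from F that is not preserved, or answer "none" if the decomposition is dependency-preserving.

B, C → E

Check B, C → E: no single fragment contains all of {B, C, E}, and the restricted closure of {B, C} across the fragments never reaches {E}.
A → B, D is preserved.
C, D → E is preserved.
A, D → B, C is preserved.
D → E is preserved.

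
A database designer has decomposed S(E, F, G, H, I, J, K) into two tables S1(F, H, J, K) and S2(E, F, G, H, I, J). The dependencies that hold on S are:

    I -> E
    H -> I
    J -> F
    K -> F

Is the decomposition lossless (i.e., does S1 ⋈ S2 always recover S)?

No

Common attributes: S1 ∩ S2 = {F, H, J}.
Closure of {F, H, J}: H → I applies, adding I; I → E applies, adding E. So (F, H, J)⁺ = {E, F, H, I, J}.
The closure contains neither all of S1 = {F, H, J, K} nor all of S2 = {E, F, G, H, I, J}, so the common attributes are not a superkey of either fragment. The join is lossy.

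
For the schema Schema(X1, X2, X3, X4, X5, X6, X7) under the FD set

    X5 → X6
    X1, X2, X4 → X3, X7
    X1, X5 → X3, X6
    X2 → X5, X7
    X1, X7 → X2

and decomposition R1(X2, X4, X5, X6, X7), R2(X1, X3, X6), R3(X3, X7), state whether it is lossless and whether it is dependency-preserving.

lossy and not dependency-preserving

Lossless test (chase): applying each FD to every pair of rows produces no changes in the tableau, so no row becomes fully distinguished — the join is lossy.
Dependency preservation: the restricted closure of {X1, X2, X4} across the fragments never reaches {X3, X7}, so X1, X2, X4 → X3, X7 cannot be enforced without a join — not preserved.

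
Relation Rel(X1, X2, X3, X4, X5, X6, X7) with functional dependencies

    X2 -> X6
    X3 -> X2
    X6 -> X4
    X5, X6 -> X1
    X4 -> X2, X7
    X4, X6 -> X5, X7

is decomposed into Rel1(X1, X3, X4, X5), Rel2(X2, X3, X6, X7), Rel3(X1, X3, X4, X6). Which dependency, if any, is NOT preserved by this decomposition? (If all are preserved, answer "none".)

X2 → X6 lies within Rel2.
X3 → X2 lies within Rel2.
X6 → X4 lies within Rel3.
X5, X6 → X1: restricted closure across fragments reaches X1.
X4 → X2, X7: restricted closure across fragments reaches X2, X7.
X4, X6 → X5, X7: restricted closure across fragments reaches X5, X7.
Every dependency is enforceable on the fragments, so the decomposition is dependency-preserving.

none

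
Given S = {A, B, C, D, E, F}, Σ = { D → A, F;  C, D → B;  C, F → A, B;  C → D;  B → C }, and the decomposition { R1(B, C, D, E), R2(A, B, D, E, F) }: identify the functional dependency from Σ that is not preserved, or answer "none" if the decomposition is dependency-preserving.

D → A, F lies within R2.
C, D → B lies within R1.
C, F → A, B: restricted closure across fragments reaches A, B.
C → D lies within R1.
B → C lies within R1.
Every dependency is enforceable on the fragments, so the decomposition is dependency-preserving.

none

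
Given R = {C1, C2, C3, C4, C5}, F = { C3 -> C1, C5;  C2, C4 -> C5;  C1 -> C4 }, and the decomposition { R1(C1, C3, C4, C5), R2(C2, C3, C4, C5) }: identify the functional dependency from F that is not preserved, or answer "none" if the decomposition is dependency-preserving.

C3 → C1, C5 lies within R1.
C2, C4 → C5 lies within R2.
C1 → C4 lies within R1.
Every dependency is enforceable on the fragments, so the decomposition is dependency-preserving.

none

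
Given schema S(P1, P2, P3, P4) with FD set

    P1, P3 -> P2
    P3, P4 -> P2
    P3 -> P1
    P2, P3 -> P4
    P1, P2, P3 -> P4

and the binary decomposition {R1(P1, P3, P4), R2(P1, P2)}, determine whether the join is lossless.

No

Common attributes: R1 ∩ R2 = {P1}.
No dependency enlarges {P1}, so (P1)⁺ = {P1}.
The closure contains neither all of R1 = {P1, P3, P4} nor all of R2 = {P1, P2}, so the common attributes are not a superkey of either fragment. The join is lossy.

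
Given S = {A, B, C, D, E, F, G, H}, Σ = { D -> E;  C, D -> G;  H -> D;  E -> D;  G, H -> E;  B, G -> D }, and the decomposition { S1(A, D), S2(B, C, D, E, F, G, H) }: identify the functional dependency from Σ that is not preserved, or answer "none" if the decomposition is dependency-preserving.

none

D → E lies within S2.
C, D → G lies within S2.
H → D lies within S2.
E → D lies within S2.
G, H → E lies within S2.
B, G → D lies within S2.
Every dependency is enforceable on the fragments, so the decomposition is dependency-preserving.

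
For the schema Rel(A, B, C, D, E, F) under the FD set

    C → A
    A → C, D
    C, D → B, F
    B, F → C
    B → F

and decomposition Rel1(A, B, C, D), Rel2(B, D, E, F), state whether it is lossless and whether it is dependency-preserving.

Lossless test: (B, D)⁺ = {A, B, C, D, F}, which contains all of one fragment — lossless.
Dependency preservation: C, D → B, F; B, F → C are not contained in any single fragment, but the restricted closure of each left-hand side across the fragments still reaches the right-hand side; the remaining FDs each lie inside some fragment. All dependencies are preserved.

lossless and dependency-preserving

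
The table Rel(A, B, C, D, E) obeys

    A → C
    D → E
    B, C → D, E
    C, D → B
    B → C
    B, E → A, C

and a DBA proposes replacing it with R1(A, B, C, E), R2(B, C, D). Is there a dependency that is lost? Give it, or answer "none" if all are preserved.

D → E

Check D → E: no single fragment contains all of {D, E}, and the restricted closure of {D} across the fragments never reaches {E}.
A → C is preserved.
B, C → D, E is preserved.
C, D → B is preserved.
B → C is preserved.
B, E → A, C is preserved.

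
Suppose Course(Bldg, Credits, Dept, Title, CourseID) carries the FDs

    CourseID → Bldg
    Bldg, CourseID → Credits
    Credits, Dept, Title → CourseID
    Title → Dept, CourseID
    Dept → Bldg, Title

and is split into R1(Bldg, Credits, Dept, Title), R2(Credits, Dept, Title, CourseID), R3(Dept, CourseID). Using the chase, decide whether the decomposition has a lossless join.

Chase test. Columns are Bldg, Credits, Dept, Title, CourseID; row i has aⱼ where attribute j ∈ Ri, else bᵢⱼ.
Initial tableau (one row per fragment):
  row 1: a1 a2 a3 a4 b15
  row 2: b21 a2 a3 a4 a5
  row 3: b31 b32 a3 b34 a5
Rows 2 and 3 agree on CourseID; apply CourseID→Bldg and equate their Bldg entries.
Rows 2 and 3 agree on Bldg, CourseID; apply Bldg, CourseID→Credits and equate their Credits entries.
Rows 1 and 2 agree on Credits, Dept, Title; apply Credits, Dept, Title→CourseID and equate their CourseID entries.
Rows 1 and 2 agree on Dept; apply Dept→Bldg, Title and equate their Bldg, Title entries.
Rows 1 and 3 agree on Dept; apply Dept→Bldg, Title and equate their Bldg, Title entries.
Row 1 is now all distinguished symbols — the join is lossless.

Yes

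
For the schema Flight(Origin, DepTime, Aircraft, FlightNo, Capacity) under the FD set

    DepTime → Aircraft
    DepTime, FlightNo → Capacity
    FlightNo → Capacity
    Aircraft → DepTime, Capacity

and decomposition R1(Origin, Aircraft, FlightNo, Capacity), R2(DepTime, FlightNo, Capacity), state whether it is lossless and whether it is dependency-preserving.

lossy and not dependency-preserving

Lossless test: (FlightNo, Capacity)⁺ = {FlightNo, Capacity}, which is a superkey of neither fragment — lossy.
Dependency preservation: the restricted closure of {DepTime} across the fragments never reaches {Aircraft}, so DepTime → Aircraft cannot be enforced without a join — not preserved.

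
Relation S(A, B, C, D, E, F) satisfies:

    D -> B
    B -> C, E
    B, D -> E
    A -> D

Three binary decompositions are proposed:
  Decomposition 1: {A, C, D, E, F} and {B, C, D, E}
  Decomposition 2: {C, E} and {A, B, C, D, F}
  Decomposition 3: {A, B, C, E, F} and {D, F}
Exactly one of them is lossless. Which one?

Decomposition 1: common = {C, D, E}, closure = {B, C, D, E} → lossless.
Decomposition 2: common = {C}, closure = {C} → lossy.
Decomposition 3: common = {F}, closure = {F} → lossy.

Decomposition 1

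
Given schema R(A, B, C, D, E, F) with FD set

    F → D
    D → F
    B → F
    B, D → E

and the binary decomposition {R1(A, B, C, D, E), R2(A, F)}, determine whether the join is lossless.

No

Common attributes: R1 ∩ R2 = {A}.
No dependency enlarges {A}, so (A)⁺ = {A}.
The closure contains neither all of R1 = {A, B, C, D, E} nor all of R2 = {A, F}, so the common attributes are not a superkey of either fragment. The join is lossy.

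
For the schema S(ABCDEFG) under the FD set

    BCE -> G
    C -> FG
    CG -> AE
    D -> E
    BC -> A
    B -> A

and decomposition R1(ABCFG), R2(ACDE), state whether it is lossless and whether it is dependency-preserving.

Lossless test: (AC)⁺ = {ACEFG}, which is a superkey of neither fragment — lossy.
Dependency preservation: BCE → G; CG → AE are not contained in any single fragment, but the restricted closure of each left-hand side across the fragments still reaches the right-hand side; the remaining FDs each lie inside some fragment. All dependencies are preserved.

lossy but dependency-preserving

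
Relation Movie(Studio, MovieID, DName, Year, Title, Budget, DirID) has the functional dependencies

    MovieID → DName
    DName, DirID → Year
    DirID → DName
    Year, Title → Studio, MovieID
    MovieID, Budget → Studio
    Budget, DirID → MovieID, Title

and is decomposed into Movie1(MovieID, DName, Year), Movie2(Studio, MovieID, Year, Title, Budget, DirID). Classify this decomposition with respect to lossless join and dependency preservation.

lossless but not dependency-preserving

Lossless test: (MovieID, Year)⁺ = {MovieID, DName, Year}, which contains all of one fragment — lossless.
Dependency preservation: the restricted closure of {DirID} across the fragments never reaches {DName}, so DirID → DName cannot be enforced without a join — not preserved.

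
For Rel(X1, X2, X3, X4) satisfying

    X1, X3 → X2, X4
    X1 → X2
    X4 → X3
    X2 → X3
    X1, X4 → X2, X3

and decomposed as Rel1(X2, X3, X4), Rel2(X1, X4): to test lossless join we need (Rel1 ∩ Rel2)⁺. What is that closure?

X3, X4

Rel1 ∩ Rel2 = {X4}.
X4 → X3 applies, adding X3
Closure: {X3, X4}.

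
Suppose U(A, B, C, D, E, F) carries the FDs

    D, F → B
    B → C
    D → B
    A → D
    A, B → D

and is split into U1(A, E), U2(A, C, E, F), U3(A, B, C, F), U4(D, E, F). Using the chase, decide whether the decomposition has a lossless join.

No

Chase test. Columns are A, B, C, D, E, F; row i has aⱼ where attribute j ∈ Ui, else bᵢⱼ.
Initial tableau (one row per fragment):
  row 1: a1 b12 b13 b14 a5 b16
  row 2: a1 b22 a3 b24 a5 a6
  row 3: a1 a2 a3 b34 b35 a6
  row 4: b41 b42 b43 a4 a5 a6
Rows 1 and 2 agree on A; apply A→D and equate their D entries.
Rows 1 and 3 agree on A; apply A→D and equate their D entries.
Rows 2 and 3 agree on D, F; apply D, F→B and equate their B entries.
Rows 1 and 2 agree on D; apply D→B and equate their B entries.
Rows 1 and 2 agree on B; apply B→C and equate their C entries.
No row becomes fully distinguished — the join is lossy.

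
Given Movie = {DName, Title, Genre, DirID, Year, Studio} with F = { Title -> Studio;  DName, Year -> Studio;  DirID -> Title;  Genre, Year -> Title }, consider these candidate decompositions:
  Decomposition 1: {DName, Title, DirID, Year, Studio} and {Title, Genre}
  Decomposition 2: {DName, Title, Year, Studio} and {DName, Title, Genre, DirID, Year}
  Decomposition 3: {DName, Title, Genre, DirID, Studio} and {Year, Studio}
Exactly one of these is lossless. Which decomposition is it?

Decomposition 1: common = {Title}, closure = {Title, Studio} → lossy.
Decomposition 2: common = {DName, Title, Year}, closure = {DName, Title, Year, Studio} → lossless.
Decomposition 3: common = {Studio}, closure = {Studio} → lossy.

Decomposition 2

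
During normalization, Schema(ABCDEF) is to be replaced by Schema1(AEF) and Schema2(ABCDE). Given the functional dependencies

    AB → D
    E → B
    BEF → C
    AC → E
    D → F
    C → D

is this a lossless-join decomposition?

Common attributes: Schema1 ∩ Schema2 = {AE}.
Closure of {AE}: E → B applies, adding B; AB → D applies, adding D; D → F applies, adding F; BEF → C applies, adding C. So (AE)⁺ = {ABCDEF}.
This closure contains every attribute of Schema1, so Schema1 ∩ Schema2 → Schema1. The join is lossless.

Yes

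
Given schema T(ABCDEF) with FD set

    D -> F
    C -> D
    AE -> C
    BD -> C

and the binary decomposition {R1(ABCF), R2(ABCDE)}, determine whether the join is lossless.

Yes

Common attributes: R1 ∩ R2 = {ABC}.
Closure of {ABC}: C → D applies, adding D; D → F applies, adding F. So (ABC)⁺ = {ABCDF}.
This closure contains every attribute of R1, so R1 ∩ R2 → R1. The join is lossless.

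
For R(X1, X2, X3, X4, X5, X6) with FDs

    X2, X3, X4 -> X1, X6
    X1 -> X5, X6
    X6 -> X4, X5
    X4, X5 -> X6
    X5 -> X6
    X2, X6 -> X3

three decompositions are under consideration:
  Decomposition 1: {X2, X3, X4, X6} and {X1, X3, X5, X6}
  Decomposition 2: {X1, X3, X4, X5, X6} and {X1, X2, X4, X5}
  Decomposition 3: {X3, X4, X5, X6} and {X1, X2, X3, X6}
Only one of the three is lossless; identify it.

Decomposition 3

Decomposition 1: common = {X3, X6}, closure = {X3, X4, X5, X6} → lossy.
Decomposition 2: common = {X1, X4, X5}, closure = {X1, X4, X5, X6} → lossy.
Decomposition 3: common = {X3, X6}, closure = {X3, X4, X5, X6} → lossless.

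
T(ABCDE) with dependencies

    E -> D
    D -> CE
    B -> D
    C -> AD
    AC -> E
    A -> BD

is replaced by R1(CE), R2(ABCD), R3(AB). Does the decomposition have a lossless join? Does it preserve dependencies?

Lossless test (chase): Rows 2 and 3 agree on B; apply B→D and equate their D entries. Rows 1 and 2 agree on C; apply C→AD and equate their AD entries. Rows 1 and 2 agree on AC; apply AC→E and equate their E entries. Rows 1 and 2 agree on A; apply A→BD and equate their BD entries. Rows 1 and 3 agree on D; apply D→CE and equate their CE entries. Row 1 is now all distinguished symbols — the join is lossless.
Dependency preservation: E → D; D → CE; AC → E are not contained in any single fragment, but the restricted closure of each left-hand side across the fragments still reaches the right-hand side; the remaining FDs each lie inside some fragment. All dependencies are preserved.

lossless and dependency-preserving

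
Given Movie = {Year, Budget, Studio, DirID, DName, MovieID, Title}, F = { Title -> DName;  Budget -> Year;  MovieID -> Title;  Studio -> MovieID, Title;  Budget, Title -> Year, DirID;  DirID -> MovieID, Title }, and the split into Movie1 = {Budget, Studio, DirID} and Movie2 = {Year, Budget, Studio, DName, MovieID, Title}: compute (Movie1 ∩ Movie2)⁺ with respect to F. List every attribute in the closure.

Year, Budget, Studio, DirID, DName, MovieID, Title

Movie1 ∩ Movie2 = {Budget, Studio}.
Budget → Year applies, adding Year
Studio → MovieID, Title applies, adding MovieID, Title
Budget, Title → Year, DirID applies, adding DirID
Title → DName applies, adding DName
Closure: {Year, Budget, Studio, DirID, DName, MovieID, Title}.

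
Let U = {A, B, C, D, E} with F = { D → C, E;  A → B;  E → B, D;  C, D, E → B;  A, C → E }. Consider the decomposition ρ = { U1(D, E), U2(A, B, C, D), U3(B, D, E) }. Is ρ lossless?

Yes

Chase test. Columns are A, B, C, D, E; row i has aⱼ where attribute j ∈ Ui, else bᵢⱼ.
Initial tableau (one row per fragment):
  row 1: b11 b12 b13 a4 a5
  row 2: a1 a2 a3 a4 b25
  row 3: b31 a2 b33 a4 a5
Rows 1 and 2 agree on D; apply D→C, E and equate their C, E entries.
Rows 1 and 3 agree on D; apply D→C, E and equate their C, E entries.
Rows 1 and 2 agree on E; apply E→B, D and equate their B, D entries.
Row 2 is now all distinguished symbols — the join is lossless.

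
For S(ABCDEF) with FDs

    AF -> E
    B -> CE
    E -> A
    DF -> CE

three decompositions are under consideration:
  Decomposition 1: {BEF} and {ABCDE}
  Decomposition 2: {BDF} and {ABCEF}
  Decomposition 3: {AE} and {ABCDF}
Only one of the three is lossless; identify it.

Decomposition 2

Decomposition 1: common = {BE}, closure = {ABCE} → lossy.
Decomposition 2: common = {BF}, closure = {ABCEF} → lossless.
Decomposition 3: common = {A}, closure = {A} → lossy.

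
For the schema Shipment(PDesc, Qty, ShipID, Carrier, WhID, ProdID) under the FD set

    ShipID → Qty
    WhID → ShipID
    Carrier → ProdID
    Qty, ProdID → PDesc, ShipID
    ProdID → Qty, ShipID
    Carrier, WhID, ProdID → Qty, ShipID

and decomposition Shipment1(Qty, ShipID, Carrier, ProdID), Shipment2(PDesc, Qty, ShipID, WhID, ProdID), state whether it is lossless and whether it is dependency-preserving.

lossy but dependency-preserving

Lossless test: (Qty, ShipID, ProdID)⁺ = {PDesc, Qty, ShipID, ProdID}, which is a superkey of neither fragment — lossy.
Dependency preservation: Carrier, WhID, ProdID → Qty, ShipID is not contained in any single fragment, but the restricted closure of its left-hand side across the fragments still reaches the right-hand side; the remaining FDs each lie inside some fragment. All dependencies are preserved.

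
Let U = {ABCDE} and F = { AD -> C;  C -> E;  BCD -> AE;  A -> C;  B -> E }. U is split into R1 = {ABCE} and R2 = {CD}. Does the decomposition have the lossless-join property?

Common attributes: R1 ∩ R2 = {C}.
Closure of {C}: C → E applies, adding E. So (C)⁺ = {CE}.
The closure contains neither all of R1 = {ABCE} nor all of R2 = {CD}, so the common attributes are not a superkey of either fragment. The join is lossy.

No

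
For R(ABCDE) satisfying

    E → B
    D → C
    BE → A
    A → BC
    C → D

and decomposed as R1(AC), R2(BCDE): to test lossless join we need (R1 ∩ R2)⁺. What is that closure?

CD

R1 ∩ R2 = {C}.
C → D applies, adding D
Closure: {CD}.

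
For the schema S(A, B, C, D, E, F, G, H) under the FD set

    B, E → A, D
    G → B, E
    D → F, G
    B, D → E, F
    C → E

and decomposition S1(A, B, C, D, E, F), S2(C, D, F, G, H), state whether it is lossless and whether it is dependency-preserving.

lossless and dependency-preserving

Lossless test: (C, D, F)⁺ = {A, B, C, D, E, F, G}, which contains all of one fragment — lossless.
Dependency preservation: G → B, E is not contained in any single fragment, but the restricted closure of its left-hand side across the fragments still reaches the right-hand side; the remaining FDs each lie inside some fragment. All dependencies are preserved.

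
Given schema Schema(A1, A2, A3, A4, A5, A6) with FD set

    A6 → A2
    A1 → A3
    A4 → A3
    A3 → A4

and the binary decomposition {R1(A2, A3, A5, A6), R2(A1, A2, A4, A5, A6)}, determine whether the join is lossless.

No

Common attributes: R1 ∩ R2 = {A2, A5, A6}.
No dependency enlarges {A2, A5, A6}, so (A2, A5, A6)⁺ = {A2, A5, A6}.
The closure contains neither all of R1 = {A2, A3, A5, A6} nor all of R2 = {A1, A2, A4, A5, A6}, so the common attributes are not a superkey of either fragment. The join is lossy.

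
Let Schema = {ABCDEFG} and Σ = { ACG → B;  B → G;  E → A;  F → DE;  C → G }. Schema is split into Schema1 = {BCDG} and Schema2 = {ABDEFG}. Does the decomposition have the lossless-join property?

Common attributes: Schema1 ∩ Schema2 = {BDG}.
No dependency enlarges {BDG}, so (BDG)⁺ = {BDG}.
The closure contains neither all of Schema1 = {BCDG} nor all of Schema2 = {ABDEFG}, so the common attributes are not a superkey of either fragment. The join is lossy.

No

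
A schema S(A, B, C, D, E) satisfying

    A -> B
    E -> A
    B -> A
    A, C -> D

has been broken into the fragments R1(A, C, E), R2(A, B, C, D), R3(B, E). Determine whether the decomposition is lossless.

Chase test. Columns are A, B, C, D, E; row i has aⱼ where attribute j ∈ Ri, else bᵢⱼ.
Initial tableau (one row per fragment):
  row 1: a1 b12 a3 b14 a5
  row 2: a1 a2 a3 a4 b25
  row 3: b31 a2 b33 b34 a5
Rows 1 and 2 agree on A; apply A→B and equate their B entries.
Rows 1 and 3 agree on E; apply E→A and equate their A entries.
Rows 1 and 2 agree on A, C; apply A, C→D and equate their D entries.
Row 1 is now all distinguished symbols — the join is lossless.

Yes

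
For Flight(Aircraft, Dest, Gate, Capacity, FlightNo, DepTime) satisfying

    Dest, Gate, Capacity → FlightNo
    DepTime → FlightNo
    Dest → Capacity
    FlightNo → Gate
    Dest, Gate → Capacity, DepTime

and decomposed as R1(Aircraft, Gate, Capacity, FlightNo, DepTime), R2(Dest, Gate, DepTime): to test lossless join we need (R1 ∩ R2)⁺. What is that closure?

Gate, FlightNo, DepTime

R1 ∩ R2 = {Gate, DepTime}.
DepTime → FlightNo applies, adding FlightNo
Closure: {Gate, FlightNo, DepTime}.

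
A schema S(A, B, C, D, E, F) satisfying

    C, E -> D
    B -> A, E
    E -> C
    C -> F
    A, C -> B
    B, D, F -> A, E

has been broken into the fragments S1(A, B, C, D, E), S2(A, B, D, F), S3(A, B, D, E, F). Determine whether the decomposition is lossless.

Chase test. Columns are A, B, C, D, E, F; row i has aⱼ where attribute j ∈ Si, else bᵢⱼ.
Initial tableau (one row per fragment):
  row 1: a1 a2 a3 a4 a5 b16
  row 2: a1 a2 b23 a4 b25 a6
  row 3: a1 a2 b33 a4 a5 a6
Rows 1 and 2 agree on B; apply B→A, E and equate their A, E entries.
Rows 1 and 2 agree on E; apply E→C and equate their C entries.
Rows 1 and 3 agree on E; apply E→C and equate their C entries.
Rows 1 and 2 agree on C; apply C→F and equate their F entries.
Row 1 is now all distinguished symbols — the join is lossless.

Yes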